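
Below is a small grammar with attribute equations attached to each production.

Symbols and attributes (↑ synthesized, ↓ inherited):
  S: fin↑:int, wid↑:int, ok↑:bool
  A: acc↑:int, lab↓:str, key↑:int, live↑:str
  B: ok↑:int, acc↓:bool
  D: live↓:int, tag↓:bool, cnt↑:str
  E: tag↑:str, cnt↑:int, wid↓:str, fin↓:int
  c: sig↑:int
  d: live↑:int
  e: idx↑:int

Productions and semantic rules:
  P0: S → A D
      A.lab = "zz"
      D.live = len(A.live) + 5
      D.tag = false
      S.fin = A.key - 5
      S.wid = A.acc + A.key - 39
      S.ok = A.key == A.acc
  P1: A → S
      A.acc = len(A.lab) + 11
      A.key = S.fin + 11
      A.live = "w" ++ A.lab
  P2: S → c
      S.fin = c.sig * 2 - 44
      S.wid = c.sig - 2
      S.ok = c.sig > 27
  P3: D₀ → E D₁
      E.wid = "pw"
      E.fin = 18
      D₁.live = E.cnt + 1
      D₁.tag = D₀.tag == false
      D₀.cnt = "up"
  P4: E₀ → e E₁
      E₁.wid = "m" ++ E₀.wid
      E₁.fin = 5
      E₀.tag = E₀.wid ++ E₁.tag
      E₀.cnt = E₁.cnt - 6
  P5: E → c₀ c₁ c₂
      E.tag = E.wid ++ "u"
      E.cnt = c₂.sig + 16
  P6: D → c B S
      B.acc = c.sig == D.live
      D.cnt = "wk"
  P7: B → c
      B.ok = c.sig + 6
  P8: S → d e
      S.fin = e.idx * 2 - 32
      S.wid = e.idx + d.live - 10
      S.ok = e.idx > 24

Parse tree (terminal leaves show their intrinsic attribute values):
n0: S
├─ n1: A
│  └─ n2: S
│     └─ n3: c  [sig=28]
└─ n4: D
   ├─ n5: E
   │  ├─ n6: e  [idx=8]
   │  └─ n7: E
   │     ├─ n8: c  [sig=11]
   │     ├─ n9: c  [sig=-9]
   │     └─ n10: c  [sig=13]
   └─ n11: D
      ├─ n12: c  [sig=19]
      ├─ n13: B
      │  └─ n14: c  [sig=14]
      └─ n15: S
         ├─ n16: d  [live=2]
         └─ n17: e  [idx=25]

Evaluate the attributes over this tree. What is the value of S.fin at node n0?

1. n1.lab = "zz"  ["zz"]
2. n3.sig = 28  [terminal]
3. n2.fin = 12  [c.sig * 2 - 44]
4. n2.wid = 26  [c.sig - 2]
5. n2.ok = true  [c.sig > 27]
6. n1.acc = 13  [len(A.lab) + 11]
7. n1.key = 23  [S.fin + 11]
8. n1.live = "wzz"  ["w" ++ A.lab]
9. n4.live = 8  [len(A.live) + 5]
10. n4.tag = false  [false]
11. n5.wid = "pw"  ["pw"]
12. n5.fin = 18  [18]
13. n6.idx = 8  [terminal]
14. n7.wid = "mpw"  ["m" ++ E₀.wid]
15. n7.fin = 5  [5]
16. n8.sig = 11  [terminal]
17. n9.sig = -9  [terminal]
18. n10.sig = 13  [terminal]
19. n7.tag = "mpwu"  [E.wid ++ "u"]
20. n7.cnt = 29  [c₂.sig + 16]
21. n5.tag = "pwmpwu"  [E₀.wid ++ E₁.tag]
22. n5.cnt = 23  [E₁.cnt - 6]
23. n11.live = 24  [E.cnt + 1]
24. n11.tag = true  [D₀.tag == false]
25. n12.sig = 19  [terminal]
26. n13.acc = false  [c.sig == D.live]
27. n14.sig = 14  [terminal]
28. n13.ok = 20  [c.sig + 6]
29. n16.live = 2  [terminal]
30. n17.idx = 25  [terminal]
31. n15.fin = 18  [e.idx * 2 - 32]
32. n15.wid = 17  [e.idx + d.live - 10]
33. n15.ok = true  [e.idx > 24]
34. n11.cnt = "wk"  ["wk"]
35. n4.cnt = "up"  ["up"]
36. n0.fin = 18  [A.key - 5]
37. n0.wid = -3  [A.acc + A.key - 39]
38. n0.ok = false  [A.key == A.acc]

18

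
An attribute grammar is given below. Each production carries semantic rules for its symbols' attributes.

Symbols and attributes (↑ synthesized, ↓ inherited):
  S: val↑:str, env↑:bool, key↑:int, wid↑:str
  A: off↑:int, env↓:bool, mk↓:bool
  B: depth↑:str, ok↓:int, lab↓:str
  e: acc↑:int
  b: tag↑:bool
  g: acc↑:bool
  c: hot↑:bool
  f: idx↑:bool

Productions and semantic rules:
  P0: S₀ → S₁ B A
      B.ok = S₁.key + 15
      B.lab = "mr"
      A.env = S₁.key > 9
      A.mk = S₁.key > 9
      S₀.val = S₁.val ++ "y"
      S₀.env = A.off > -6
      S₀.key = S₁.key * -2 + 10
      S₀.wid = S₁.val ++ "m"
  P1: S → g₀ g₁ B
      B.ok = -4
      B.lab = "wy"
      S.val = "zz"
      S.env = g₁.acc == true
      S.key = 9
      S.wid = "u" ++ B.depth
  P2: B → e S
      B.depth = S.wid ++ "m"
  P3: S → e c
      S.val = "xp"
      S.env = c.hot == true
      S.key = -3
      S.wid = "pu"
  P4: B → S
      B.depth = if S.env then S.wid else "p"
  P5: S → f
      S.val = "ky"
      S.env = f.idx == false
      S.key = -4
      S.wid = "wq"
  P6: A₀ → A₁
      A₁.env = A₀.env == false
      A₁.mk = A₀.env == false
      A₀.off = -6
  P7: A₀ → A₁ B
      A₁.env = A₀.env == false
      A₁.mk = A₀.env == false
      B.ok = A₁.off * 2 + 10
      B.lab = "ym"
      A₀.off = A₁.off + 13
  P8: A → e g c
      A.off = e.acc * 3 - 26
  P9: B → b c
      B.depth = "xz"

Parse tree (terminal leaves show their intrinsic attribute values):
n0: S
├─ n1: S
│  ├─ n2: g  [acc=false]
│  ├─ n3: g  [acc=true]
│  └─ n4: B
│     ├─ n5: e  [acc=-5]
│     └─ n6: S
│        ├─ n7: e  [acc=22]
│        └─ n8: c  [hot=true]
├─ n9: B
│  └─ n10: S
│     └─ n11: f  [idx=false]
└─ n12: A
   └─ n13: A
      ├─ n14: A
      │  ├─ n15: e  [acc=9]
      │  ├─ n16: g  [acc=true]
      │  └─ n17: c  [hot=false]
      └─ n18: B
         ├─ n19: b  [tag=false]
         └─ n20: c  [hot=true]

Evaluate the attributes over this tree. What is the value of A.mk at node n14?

1. n2.acc = false  [terminal]
2. n3.acc = true  [terminal]
3. n4.ok = -4  [-4]
4. n4.lab = "wy"  ["wy"]
5. n5.acc = -5  [terminal]
6. n7.acc = 22  [terminal]
7. n8.hot = true  [terminal]
8. n6.val = "xp"  ["xp"]
9. n6.env = true  [c.hot == true]
10. n6.key = -3  [-3]
11. n6.wid = "pu"  ["pu"]
12. n4.depth = "pum"  [S.wid ++ "m"]
13. n1.val = "zz"  ["zz"]
14. n1.env = true  [g₁.acc == true]
15. n1.key = 9  [9]
16. n1.wid = "upum"  ["u" ++ B.depth]
17. n9.ok = 24  [S₁.key + 15]
18. n9.lab = "mr"  ["mr"]
19. n11.idx = false  [terminal]
20. n10.val = "ky"  ["ky"]
21. n10.env = true  [f.idx == false]
22. n10.key = -4  [-4]
23. n10.wid = "wq"  ["wq"]
24. n9.depth = "wq"  [if S.env then S.wid else "p"]
25. n12.env = false  [S₁.key > 9]
26. n12.mk = false  [S₁.key > 9]
27. n13.env = true  [A₀.env == false]
28. n13.mk = true  [A₀.env == false]
29. n14.env = false  [A₀.env == false]
30. n14.mk = false  [A₀.env == false]
31. n15.acc = 9  [terminal]
32. n16.acc = true  [terminal]
33. n17.hot = false  [terminal]
34. n14.off = 1  [e.acc * 3 - 26]
35. n18.ok = 12  [A₁.off * 2 + 10]
36. n18.lab = "ym"  ["ym"]
37. n19.tag = false  [terminal]
38. n20.hot = true  [terminal]
39. n18.depth = "xz"  ["xz"]
40. n13.off = 14  [A₁.off + 13]
41. n12.off = -6  [-6]
42. n0.val = "zzy"  [S₁.val ++ "y"]
43. n0.env = false  [A.off > -6]
44. n0.key = -8  [S₁.key * -2 + 10]
45. n0.wid = "zzm"  [S₁.val ++ "m"]

false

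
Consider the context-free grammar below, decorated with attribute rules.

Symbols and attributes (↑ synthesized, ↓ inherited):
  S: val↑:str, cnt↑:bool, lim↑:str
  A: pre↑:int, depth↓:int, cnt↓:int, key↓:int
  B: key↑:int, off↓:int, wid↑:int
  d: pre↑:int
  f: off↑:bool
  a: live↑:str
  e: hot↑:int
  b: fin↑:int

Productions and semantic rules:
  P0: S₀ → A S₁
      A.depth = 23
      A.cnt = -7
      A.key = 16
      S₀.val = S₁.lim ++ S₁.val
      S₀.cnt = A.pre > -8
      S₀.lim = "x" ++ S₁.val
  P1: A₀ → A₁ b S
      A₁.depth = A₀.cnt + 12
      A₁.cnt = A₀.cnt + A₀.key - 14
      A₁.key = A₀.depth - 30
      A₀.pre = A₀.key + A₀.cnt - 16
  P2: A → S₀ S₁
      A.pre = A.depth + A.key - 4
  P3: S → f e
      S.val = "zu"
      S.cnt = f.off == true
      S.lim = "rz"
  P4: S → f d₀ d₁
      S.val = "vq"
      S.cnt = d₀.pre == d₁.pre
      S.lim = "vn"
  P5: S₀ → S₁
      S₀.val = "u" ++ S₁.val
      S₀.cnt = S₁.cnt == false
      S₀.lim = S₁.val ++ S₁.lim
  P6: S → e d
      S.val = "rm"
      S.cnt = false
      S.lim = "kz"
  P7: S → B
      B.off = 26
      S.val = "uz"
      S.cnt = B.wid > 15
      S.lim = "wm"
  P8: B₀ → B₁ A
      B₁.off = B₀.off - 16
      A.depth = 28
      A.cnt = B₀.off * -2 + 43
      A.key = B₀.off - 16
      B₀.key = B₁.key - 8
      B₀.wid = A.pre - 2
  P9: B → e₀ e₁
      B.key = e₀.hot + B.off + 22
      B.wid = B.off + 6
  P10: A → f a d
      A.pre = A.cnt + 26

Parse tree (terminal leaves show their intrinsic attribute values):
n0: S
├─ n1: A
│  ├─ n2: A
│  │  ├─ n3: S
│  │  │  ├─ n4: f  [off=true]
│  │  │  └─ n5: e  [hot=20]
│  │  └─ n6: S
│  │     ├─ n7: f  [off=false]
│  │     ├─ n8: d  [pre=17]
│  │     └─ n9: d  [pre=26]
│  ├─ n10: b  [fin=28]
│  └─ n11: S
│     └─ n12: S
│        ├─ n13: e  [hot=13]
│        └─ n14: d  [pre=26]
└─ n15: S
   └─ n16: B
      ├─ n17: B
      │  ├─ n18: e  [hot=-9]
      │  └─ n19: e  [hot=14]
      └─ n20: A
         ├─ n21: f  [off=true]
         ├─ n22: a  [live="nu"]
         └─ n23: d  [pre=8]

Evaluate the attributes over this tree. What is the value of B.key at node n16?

1. n1.depth = 23  [23]
2. n1.cnt = -7  [-7]
3. n1.key = 16  [16]
4. n2.depth = 5  [A₀.cnt + 12]
5. n2.cnt = -5  [A₀.cnt + A₀.key - 14]
6. n2.key = -7  [A₀.depth - 30]
7. n4.off = true  [terminal]
8. n5.hot = 20  [terminal]
9. n3.val = "zu"  ["zu"]
10. n3.cnt = true  [f.off == true]
11. n3.lim = "rz"  ["rz"]
12. n7.off = false  [terminal]
13. n8.pre = 17  [terminal]
14. n9.pre = 26  [terminal]
15. n6.val = "vq"  ["vq"]
16. n6.cnt = false  [d₀.pre == d₁.pre]
17. n6.lim = "vn"  ["vn"]
18. n2.pre = -6  [A.depth + A.key - 4]
19. n10.fin = 28  [terminal]
20. n13.hot = 13  [terminal]
21. n14.pre = 26  [terminal]
22. n12.val = "rm"  ["rm"]
23. n12.cnt = false  [false]
24. n12.lim = "kz"  ["kz"]
25. n11.val = "urm"  ["u" ++ S₁.val]
26. n11.cnt = true  [S₁.cnt == false]
27. n11.lim = "rmkz"  [S₁.val ++ S₁.lim]
28. n1.pre = -7  [A₀.key + A₀.cnt - 16]
29. n16.off = 26  [26]
30. n17.off = 10  [B₀.off - 16]
31. n18.hot = -9  [terminal]
32. n19.hot = 14  [terminal]
33. n17.key = 23  [e₀.hot + B.off + 22]
34. n17.wid = 16  [B.off + 6]
35. n20.depth = 28  [28]
36. n20.cnt = -9  [B₀.off * -2 + 43]
37. n20.key = 10  [B₀.off - 16]
38. n21.off = true  [terminal]
39. n22.live = "nu"  [terminal]
40. n23.pre = 8  [terminal]
41. n20.pre = 17  [A.cnt + 26]
42. n16.key = 15  [B₁.key - 8]
43. n16.wid = 15  [A.pre - 2]
44. n15.val = "uz"  ["uz"]
45. n15.cnt = false  [B.wid > 15]
46. n15.lim = "wm"  ["wm"]
47. n0.val = "wmuz"  [S₁.lim ++ S₁.val]
48. n0.cnt = true  [A.pre > -8]
49. n0.lim = "xuz"  ["x" ++ S₁.val]

15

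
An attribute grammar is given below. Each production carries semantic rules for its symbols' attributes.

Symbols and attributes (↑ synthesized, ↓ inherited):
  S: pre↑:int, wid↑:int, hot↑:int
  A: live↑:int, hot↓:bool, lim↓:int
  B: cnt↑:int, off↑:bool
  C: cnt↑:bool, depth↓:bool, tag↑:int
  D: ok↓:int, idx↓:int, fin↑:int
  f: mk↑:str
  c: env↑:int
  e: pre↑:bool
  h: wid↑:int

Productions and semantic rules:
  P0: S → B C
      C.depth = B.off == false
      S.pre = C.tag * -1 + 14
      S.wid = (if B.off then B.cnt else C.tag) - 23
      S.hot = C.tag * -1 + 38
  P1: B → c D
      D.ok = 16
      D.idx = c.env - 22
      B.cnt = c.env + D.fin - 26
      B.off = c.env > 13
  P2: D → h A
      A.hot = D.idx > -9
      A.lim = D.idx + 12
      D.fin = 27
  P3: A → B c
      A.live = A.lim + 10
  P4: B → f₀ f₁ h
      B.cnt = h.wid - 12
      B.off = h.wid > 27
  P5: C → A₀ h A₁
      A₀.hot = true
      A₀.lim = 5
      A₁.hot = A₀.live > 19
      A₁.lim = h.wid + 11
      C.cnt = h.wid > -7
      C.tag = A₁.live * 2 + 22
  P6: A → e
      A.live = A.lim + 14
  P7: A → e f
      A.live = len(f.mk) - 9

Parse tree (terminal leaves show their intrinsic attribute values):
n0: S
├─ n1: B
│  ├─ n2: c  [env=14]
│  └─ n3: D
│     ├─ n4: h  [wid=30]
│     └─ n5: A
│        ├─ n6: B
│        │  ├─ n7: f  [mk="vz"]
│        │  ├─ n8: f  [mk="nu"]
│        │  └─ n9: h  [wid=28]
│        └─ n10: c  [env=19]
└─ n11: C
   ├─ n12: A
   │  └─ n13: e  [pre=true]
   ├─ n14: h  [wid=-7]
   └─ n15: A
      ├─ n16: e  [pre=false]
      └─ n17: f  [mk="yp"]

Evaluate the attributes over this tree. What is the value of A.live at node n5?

1. n2.env = 14  [terminal]
2. n3.ok = 16  [16]
3. n3.idx = -8  [c.env - 22]
4. n4.wid = 30  [terminal]
5. n5.hot = true  [D.idx > -9]
6. n5.lim = 4  [D.idx + 12]
7. n7.mk = "vz"  [terminal]
8. n8.mk = "nu"  [terminal]
9. n9.wid = 28  [terminal]
10. n6.cnt = 16  [h.wid - 12]
11. n6.off = true  [h.wid > 27]
12. n10.env = 19  [terminal]
13. n5.live = 14  [A.lim + 10]
14. n3.fin = 27  [27]
15. n1.cnt = 15  [c.env + D.fin - 26]
16. n1.off = true  [c.env > 13]
17. n11.depth = false  [B.off == false]
18. n12.hot = true  [true]
19. n12.lim = 5  [5]
20. n13.pre = true  [terminal]
21. n12.live = 19  [A.lim + 14]
22. n14.wid = -7  [terminal]
23. n15.hot = false  [A₀.live > 19]
24. n15.lim = 4  [h.wid + 11]
25. n16.pre = false  [terminal]
26. n17.mk = "yp"  [terminal]
27. n15.live = -7  [len(f.mk) - 9]
28. n11.cnt = false  [h.wid > -7]
29. n11.tag = 8  [A₁.live * 2 + 22]
30. n0.pre = 6  [C.tag * -1 + 14]
31. n0.wid = -8  [(if B.off then B.cnt else C.tag) - 23]
32. n0.hot = 30  [C.tag * -1 + 38]

14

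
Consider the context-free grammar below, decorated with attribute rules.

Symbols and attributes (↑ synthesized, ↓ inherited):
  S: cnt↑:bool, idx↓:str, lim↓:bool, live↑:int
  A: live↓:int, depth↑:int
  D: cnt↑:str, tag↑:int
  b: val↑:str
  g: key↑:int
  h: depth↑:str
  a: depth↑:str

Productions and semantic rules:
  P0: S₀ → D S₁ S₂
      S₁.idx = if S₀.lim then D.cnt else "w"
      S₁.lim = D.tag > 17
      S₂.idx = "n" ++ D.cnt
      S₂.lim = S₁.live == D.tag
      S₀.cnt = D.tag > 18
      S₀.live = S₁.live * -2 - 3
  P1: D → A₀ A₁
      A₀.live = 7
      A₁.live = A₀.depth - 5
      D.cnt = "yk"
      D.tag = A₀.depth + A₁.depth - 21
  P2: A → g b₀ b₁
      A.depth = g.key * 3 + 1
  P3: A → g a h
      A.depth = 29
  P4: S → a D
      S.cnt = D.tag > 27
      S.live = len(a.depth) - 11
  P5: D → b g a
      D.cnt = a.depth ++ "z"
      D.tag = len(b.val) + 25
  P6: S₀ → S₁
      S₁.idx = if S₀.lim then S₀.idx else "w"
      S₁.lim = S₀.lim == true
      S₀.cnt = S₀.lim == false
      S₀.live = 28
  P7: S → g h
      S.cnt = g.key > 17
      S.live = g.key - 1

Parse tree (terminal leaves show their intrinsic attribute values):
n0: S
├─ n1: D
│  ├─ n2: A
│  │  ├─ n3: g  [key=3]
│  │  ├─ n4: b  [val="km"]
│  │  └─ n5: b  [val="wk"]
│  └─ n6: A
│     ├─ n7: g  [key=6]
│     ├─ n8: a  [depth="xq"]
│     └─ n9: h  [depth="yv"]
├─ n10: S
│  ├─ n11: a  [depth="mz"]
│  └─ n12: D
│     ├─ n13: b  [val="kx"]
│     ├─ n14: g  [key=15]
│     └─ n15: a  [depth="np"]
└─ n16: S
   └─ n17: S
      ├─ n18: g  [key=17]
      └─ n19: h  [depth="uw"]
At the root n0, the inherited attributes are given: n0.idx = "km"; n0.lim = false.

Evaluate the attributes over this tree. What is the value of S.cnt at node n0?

false

1. n0.idx = "km"  [given at root]
2. n0.lim = false  [given at root]
3. n2.live = 7  [7]
4. n3.key = 3  [terminal]
5. n4.val = "km"  [terminal]
6. n5.val = "wk"  [terminal]
7. n2.depth = 10  [g.key * 3 + 1]
8. n6.live = 5  [A₀.depth - 5]
9. n7.key = 6  [terminal]
10. n8.depth = "xq"  [terminal]
11. n9.depth = "yv"  [terminal]
12. n6.depth = 29  [29]
13. n1.cnt = "yk"  ["yk"]
14. n1.tag = 18  [A₀.depth + A₁.depth - 21]
15. n10.idx = "w"  [if S₀.lim then D.cnt else "w"]
16. n10.lim = true  [D.tag > 17]
17. n11.depth = "mz"  [terminal]
18. n13.val = "kx"  [terminal]
19. n14.key = 15  [terminal]
20. n15.depth = "np"  [terminal]
21. n12.cnt = "npz"  [a.depth ++ "z"]
22. n12.tag = 27  [len(b.val) + 25]
23. n10.cnt = false  [D.tag > 27]
24. n10.live = -9  [len(a.depth) - 11]
25. n16.idx = "nyk"  ["n" ++ D.cnt]
26. n16.lim = false  [S₁.live == D.tag]
27. n17.idx = "w"  [if S₀.lim then S₀.idx else "w"]
28. n17.lim = false  [S₀.lim == true]
29. n18.key = 17  [terminal]
30. n19.depth = "uw"  [terminal]
31. n17.cnt = false  [g.key > 17]
32. n17.live = 16  [g.key - 1]
33. n16.cnt = true  [S₀.lim == false]
34. n16.live = 28  [28]
35. n0.cnt = false  [D.tag > 18]
36. n0.live = 15  [S₁.live * -2 - 3]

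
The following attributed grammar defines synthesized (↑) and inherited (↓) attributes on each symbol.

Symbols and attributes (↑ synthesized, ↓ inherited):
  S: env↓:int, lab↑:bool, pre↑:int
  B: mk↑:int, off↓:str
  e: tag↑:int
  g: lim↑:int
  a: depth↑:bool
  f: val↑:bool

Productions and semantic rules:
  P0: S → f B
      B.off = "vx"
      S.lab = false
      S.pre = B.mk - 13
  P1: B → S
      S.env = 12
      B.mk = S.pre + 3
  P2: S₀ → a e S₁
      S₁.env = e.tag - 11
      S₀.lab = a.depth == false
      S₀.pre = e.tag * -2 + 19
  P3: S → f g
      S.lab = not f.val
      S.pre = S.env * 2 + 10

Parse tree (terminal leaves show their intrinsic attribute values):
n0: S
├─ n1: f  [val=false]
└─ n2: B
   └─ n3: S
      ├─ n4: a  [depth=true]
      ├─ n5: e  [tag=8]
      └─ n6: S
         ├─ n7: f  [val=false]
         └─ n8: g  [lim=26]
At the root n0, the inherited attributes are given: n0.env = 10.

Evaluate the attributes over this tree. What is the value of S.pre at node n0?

1. n0.env = 10  [given at root]
2. n1.val = false  [terminal]
3. n2.off = "vx"  ["vx"]
4. n3.env = 12  [12]
5. n4.depth = true  [terminal]
6. n5.tag = 8  [terminal]
7. n6.env = -3  [e.tag - 11]
8. n7.val = false  [terminal]
9. n8.lim = 26  [terminal]
10. n6.lab = true  [not f.val]
11. n6.pre = 4  [S.env * 2 + 10]
12. n3.lab = false  [a.depth == false]
13. n3.pre = 3  [e.tag * -2 + 19]
14. n2.mk = 6  [S.pre + 3]
15. n0.lab = false  [false]
16. n0.pre = -7  [B.mk - 13]

-7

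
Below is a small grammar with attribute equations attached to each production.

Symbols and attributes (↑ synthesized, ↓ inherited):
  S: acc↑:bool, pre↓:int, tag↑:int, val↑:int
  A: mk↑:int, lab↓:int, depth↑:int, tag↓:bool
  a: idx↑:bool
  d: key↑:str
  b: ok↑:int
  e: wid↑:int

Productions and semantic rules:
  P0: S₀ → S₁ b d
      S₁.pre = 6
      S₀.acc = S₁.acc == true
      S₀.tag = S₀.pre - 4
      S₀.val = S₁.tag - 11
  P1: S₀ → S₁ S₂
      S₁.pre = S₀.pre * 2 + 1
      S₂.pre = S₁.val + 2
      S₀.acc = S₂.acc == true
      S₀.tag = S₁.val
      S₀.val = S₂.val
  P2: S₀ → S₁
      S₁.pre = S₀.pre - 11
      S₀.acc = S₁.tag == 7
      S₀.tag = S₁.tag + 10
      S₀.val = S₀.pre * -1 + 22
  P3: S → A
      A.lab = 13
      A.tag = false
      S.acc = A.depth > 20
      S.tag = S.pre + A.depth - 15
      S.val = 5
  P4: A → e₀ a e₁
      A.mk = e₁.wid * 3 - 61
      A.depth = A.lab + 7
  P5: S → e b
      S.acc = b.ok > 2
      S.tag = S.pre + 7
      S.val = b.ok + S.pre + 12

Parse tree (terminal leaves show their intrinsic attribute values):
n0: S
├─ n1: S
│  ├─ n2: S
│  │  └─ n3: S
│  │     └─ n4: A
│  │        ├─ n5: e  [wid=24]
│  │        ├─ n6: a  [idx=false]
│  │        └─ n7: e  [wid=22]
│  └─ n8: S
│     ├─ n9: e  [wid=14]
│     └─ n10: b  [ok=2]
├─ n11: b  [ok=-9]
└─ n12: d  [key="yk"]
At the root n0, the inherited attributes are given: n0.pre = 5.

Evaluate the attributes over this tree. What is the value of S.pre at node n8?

1. n0.pre = 5  [given at root]
2. n1.pre = 6  [6]
3. n2.pre = 13  [S₀.pre * 2 + 1]
4. n3.pre = 2  [S₀.pre - 11]
5. n4.lab = 13  [13]
6. n4.tag = false  [false]
7. n5.wid = 24  [terminal]
8. n6.idx = false  [terminal]
9. n7.wid = 22  [terminal]
10. n4.mk = 5  [e₁.wid * 3 - 61]
11. n4.depth = 20  [A.lab + 7]
12. n3.acc = false  [A.depth > 20]
13. n3.tag = 7  [S.pre + A.depth - 15]
14. n3.val = 5  [5]
15. n2.acc = true  [S₁.tag == 7]
16. n2.tag = 17  [S₁.tag + 10]
17. n2.val = 9  [S₀.pre * -1 + 22]
18. n8.pre = 11  [S₁.val + 2]
19. n9.wid = 14  [terminal]
20. n10.ok = 2  [terminal]
21. n8.acc = false  [b.ok > 2]
22. n8.tag = 18  [S.pre + 7]
23. n8.val = 25  [b.ok + S.pre + 12]
24. n1.acc = false  [S₂.acc == true]
25. n1.tag = 9  [S₁.val]
26. n1.val = 25  [S₂.val]
27. n11.ok = -9  [terminal]
28. n12.key = "yk"  [terminal]
29. n0.acc = false  [S₁.acc == true]
30. n0.tag = 1  [S₀.pre - 4]
31. n0.val = -2  [S₁.tag - 11]

11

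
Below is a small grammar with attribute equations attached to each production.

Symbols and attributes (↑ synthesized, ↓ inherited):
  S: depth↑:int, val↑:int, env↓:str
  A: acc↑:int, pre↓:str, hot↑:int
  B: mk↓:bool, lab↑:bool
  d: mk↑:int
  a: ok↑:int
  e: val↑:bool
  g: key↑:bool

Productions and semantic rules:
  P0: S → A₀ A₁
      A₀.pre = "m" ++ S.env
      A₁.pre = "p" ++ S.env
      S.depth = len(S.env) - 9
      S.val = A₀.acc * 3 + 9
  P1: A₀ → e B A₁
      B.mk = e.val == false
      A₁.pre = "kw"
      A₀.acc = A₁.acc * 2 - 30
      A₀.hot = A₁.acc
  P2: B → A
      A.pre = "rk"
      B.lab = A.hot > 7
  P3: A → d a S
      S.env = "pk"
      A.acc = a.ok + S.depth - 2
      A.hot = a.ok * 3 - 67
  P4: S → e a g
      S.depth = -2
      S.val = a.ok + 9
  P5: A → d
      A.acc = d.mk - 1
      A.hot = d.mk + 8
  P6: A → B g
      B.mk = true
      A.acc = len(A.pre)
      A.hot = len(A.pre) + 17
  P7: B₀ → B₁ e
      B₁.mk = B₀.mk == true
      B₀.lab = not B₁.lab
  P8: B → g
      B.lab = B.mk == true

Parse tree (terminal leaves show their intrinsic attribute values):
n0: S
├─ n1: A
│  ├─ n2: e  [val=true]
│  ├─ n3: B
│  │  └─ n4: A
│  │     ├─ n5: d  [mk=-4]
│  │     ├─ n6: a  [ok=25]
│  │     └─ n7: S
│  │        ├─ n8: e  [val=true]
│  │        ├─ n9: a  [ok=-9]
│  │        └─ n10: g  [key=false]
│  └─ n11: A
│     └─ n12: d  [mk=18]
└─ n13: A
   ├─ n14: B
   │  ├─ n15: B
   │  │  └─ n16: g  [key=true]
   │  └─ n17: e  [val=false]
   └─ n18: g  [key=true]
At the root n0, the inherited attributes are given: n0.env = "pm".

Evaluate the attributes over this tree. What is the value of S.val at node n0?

1. n0.env = "pm"  [given at root]
2. n1.pre = "mpm"  ["m" ++ S.env]
3. n2.val = true  [terminal]
4. n3.mk = false  [e.val == false]
5. n4.pre = "rk"  ["rk"]
6. n5.mk = -4  [terminal]
7. n6.ok = 25  [terminal]
8. n7.env = "pk"  ["pk"]
9. n8.val = true  [terminal]
10. n9.ok = -9  [terminal]
11. n10.key = false  [terminal]
12. n7.depth = -2  [-2]
13. n7.val = 0  [a.ok + 9]
14. n4.acc = 21  [a.ok + S.depth - 2]
15. n4.hot = 8  [a.ok * 3 - 67]
16. n3.lab = true  [A.hot > 7]
17. n11.pre = "kw"  ["kw"]
18. n12.mk = 18  [terminal]
19. n11.acc = 17  [d.mk - 1]
20. n11.hot = 26  [d.mk + 8]
21. n1.acc = 4  [A₁.acc * 2 - 30]
22. n1.hot = 17  [A₁.acc]
23. n13.pre = "ppm"  ["p" ++ S.env]
24. n14.mk = true  [true]
25. n15.mk = true  [B₀.mk == true]
26. n16.key = true  [terminal]
27. n15.lab = true  [B.mk == true]
28. n17.val = false  [terminal]
29. n14.lab = false  [not B₁.lab]
30. n18.key = true  [terminal]
31. n13.acc = 3  [len(A.pre)]
32. n13.hot = 20  [len(A.pre) + 17]
33. n0.depth = -7  [len(S.env) - 9]
34. n0.val = 21  [A₀.acc * 3 + 9]

21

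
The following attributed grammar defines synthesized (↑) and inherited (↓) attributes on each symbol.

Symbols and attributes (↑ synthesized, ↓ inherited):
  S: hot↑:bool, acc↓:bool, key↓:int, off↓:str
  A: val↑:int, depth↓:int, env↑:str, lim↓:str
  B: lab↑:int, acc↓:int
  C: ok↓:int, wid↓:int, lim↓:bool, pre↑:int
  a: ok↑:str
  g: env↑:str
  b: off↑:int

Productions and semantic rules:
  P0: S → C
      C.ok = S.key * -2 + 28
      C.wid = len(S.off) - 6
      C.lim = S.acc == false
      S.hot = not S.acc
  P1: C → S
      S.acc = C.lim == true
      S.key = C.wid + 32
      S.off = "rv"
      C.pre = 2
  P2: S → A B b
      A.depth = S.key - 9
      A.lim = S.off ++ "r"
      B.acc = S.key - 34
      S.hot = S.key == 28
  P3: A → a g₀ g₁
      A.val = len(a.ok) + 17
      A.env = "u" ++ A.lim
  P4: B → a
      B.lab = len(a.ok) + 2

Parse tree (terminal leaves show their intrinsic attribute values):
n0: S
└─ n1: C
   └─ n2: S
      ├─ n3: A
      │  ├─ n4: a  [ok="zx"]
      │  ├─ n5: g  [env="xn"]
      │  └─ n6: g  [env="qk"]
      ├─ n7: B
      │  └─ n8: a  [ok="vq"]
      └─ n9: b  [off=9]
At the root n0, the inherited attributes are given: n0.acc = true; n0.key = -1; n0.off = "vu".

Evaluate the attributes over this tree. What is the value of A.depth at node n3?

19

1. n0.acc = true  [given at root]
2. n0.key = -1  [given at root]
3. n0.off = "vu"  [given at root]
4. n1.ok = 30  [S.key * -2 + 28]
5. n1.wid = -4  [len(S.off) - 6]
6. n1.lim = false  [S.acc == false]
7. n2.acc = false  [C.lim == true]
8. n2.key = 28  [C.wid + 32]
9. n2.off = "rv"  ["rv"]
10. n3.depth = 19  [S.key - 9]
11. n3.lim = "rvr"  [S.off ++ "r"]
12. n4.ok = "zx"  [terminal]
13. n5.env = "xn"  [terminal]
14. n6.env = "qk"  [terminal]
15. n3.val = 19  [len(a.ok) + 17]
16. n3.env = "urvr"  ["u" ++ A.lim]
17. n7.acc = -6  [S.key - 34]
18. n8.ok = "vq"  [terminal]
19. n7.lab = 4  [len(a.ok) + 2]
20. n9.off = 9  [terminal]
21. n2.hot = true  [S.key == 28]
22. n1.pre = 2  [2]
23. n0.hot = false  [not S.acc]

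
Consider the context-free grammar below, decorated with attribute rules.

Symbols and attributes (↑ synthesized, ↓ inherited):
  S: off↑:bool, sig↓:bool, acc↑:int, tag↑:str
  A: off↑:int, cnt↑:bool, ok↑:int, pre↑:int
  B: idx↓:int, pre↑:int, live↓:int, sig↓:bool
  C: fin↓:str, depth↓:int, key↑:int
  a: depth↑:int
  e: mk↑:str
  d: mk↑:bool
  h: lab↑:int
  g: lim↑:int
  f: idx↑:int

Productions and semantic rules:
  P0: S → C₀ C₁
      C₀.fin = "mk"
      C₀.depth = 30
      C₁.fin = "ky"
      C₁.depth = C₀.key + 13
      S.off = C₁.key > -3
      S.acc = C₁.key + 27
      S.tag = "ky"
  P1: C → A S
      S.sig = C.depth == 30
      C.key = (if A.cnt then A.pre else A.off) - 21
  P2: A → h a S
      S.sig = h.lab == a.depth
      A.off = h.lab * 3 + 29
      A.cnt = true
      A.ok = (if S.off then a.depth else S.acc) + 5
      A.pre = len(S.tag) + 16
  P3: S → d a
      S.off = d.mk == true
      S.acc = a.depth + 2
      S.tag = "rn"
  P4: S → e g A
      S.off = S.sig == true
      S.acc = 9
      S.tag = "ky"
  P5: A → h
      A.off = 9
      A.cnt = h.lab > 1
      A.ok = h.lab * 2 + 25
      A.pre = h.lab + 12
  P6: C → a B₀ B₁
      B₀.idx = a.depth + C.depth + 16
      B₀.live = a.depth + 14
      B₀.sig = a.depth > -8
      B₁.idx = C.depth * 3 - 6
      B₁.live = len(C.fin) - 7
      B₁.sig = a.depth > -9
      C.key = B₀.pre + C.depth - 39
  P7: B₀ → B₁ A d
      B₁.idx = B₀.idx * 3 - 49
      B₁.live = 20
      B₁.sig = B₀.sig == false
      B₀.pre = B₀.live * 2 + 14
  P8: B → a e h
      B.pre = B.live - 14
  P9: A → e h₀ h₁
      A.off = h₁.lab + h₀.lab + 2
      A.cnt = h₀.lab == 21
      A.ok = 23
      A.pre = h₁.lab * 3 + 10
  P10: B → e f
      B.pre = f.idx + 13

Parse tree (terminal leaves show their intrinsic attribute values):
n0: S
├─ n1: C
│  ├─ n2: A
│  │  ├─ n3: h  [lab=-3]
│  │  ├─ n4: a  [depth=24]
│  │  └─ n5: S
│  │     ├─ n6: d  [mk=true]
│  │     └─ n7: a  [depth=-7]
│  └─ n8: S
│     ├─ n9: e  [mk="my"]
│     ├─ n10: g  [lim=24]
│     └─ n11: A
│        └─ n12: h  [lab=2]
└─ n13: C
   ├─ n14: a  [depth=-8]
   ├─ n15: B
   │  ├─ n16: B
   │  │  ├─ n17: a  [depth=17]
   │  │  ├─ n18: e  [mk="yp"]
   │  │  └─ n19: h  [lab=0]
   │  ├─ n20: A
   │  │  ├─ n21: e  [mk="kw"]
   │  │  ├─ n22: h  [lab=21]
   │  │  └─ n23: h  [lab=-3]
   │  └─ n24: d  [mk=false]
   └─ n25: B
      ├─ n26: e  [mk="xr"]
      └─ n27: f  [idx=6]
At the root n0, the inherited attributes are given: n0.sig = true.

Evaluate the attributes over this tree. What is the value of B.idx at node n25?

24

1. n0.sig = true  [given at root]
2. n1.fin = "mk"  ["mk"]
3. n1.depth = 30  [30]
4. n3.lab = -3  [terminal]
5. n4.depth = 24  [terminal]
6. n5.sig = false  [h.lab == a.depth]
7. n6.mk = true  [terminal]
8. n7.depth = -7  [terminal]
9. n5.off = true  [d.mk == true]
10. n5.acc = -5  [a.depth + 2]
11. n5.tag = "rn"  ["rn"]
12. n2.off = 20  [h.lab * 3 + 29]
13. n2.cnt = true  [true]
14. n2.ok = 29  [(if S.off then a.depth else S.acc) + 5]
15. n2.pre = 18  [len(S.tag) + 16]
16. n8.sig = true  [C.depth == 30]
17. n9.mk = "my"  [terminal]
18. n10.lim = 24  [terminal]
19. n12.lab = 2  [terminal]
20. n11.off = 9  [9]
21. n11.cnt = true  [h.lab > 1]
22. n11.ok = 29  [h.lab * 2 + 25]
23. n11.pre = 14  [h.lab + 12]
24. n8.off = true  [S.sig == true]
25. n8.acc = 9  [9]
26. n8.tag = "ky"  ["ky"]
27. n1.key = -3  [(if A.cnt then A.pre else A.off) - 21]
28. n13.fin = "ky"  ["ky"]
29. n13.depth = 10  [C₀.key + 13]
30. n14.depth = -8  [terminal]
31. n15.idx = 18  [a.depth + C.depth + 16]
32. n15.live = 6  [a.depth + 14]
33. n15.sig = false  [a.depth > -8]
34. n16.idx = 5  [B₀.idx * 3 - 49]
35. n16.live = 20  [20]
36. n16.sig = true  [B₀.sig == false]
37. n17.depth = 17  [terminal]
38. n18.mk = "yp"  [terminal]
39. n19.lab = 0  [terminal]
40. n16.pre = 6  [B.live - 14]
41. n21.mk = "kw"  [terminal]
42. n22.lab = 21  [terminal]
43. n23.lab = -3  [terminal]
44. n20.off = 20  [h₁.lab + h₀.lab + 2]
45. n20.cnt = true  [h₀.lab == 21]
46. n20.ok = 23  [23]
47. n20.pre = 1  [h₁.lab * 3 + 10]
48. n24.mk = false  [terminal]
49. n15.pre = 26  [B₀.live * 2 + 14]
50. n25.idx = 24  [C.depth * 3 - 6]
51. n25.live = -5  [len(C.fin) - 7]
52. n25.sig = true  [a.depth > -9]
53. n26.mk = "xr"  [terminal]
54. n27.idx = 6  [terminal]
55. n25.pre = 19  [f.idx + 13]
56. n13.key = -3  [B₀.pre + C.depth - 39]
57. n0.off = false  [C₁.key > -3]
58. n0.acc = 24  [C₁.key + 27]
59. n0.tag = "ky"  ["ky"]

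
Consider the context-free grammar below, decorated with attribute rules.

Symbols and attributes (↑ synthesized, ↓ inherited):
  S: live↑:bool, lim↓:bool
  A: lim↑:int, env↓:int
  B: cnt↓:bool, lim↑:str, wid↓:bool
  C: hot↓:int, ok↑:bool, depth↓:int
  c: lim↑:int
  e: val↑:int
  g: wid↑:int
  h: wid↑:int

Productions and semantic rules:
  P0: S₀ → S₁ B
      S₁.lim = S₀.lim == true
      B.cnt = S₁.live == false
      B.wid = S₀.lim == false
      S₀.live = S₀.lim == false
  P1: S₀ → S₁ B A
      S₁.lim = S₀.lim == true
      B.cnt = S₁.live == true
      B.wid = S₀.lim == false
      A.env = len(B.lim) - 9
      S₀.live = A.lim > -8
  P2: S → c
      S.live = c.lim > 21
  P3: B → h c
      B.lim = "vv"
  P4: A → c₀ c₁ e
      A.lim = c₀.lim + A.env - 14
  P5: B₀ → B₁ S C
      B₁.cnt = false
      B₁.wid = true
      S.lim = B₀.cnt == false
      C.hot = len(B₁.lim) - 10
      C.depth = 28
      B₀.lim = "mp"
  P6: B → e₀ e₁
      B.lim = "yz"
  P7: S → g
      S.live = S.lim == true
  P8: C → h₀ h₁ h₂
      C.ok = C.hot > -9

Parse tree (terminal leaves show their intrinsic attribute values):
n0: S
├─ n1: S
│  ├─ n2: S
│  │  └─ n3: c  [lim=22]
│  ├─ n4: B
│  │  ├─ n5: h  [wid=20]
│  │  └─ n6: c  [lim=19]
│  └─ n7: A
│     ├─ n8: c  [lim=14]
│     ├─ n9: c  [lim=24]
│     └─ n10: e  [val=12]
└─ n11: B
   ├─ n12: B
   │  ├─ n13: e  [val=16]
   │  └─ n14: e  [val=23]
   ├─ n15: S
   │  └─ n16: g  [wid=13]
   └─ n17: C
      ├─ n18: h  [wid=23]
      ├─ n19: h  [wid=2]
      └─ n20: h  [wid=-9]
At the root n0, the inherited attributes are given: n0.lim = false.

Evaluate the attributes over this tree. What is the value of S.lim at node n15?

true

1. n0.lim = false  [given at root]
2. n1.lim = false  [S₀.lim == true]
3. n2.lim = false  [S₀.lim == true]
4. n3.lim = 22  [terminal]
5. n2.live = true  [c.lim > 21]
6. n4.cnt = true  [S₁.live == true]
7. n4.wid = true  [S₀.lim == false]
8. n5.wid = 20  [terminal]
9. n6.lim = 19  [terminal]
10. n4.lim = "vv"  ["vv"]
11. n7.env = -7  [len(B.lim) - 9]
12. n8.lim = 14  [terminal]
13. n9.lim = 24  [terminal]
14. n10.val = 12  [terminal]
15. n7.lim = -7  [c₀.lim + A.env - 14]
16. n1.live = true  [A.lim > -8]
17. n11.cnt = false  [S₁.live == false]
18. n11.wid = true  [S₀.lim == false]
19. n12.cnt = false  [false]
20. n12.wid = true  [true]
21. n13.val = 16  [terminal]
22. n14.val = 23  [terminal]
23. n12.lim = "yz"  ["yz"]
24. n15.lim = true  [B₀.cnt == false]
25. n16.wid = 13  [terminal]
26. n15.live = true  [S.lim == true]
27. n17.hot = -8  [len(B₁.lim) - 10]
28. n17.depth = 28  [28]
29. n18.wid = 23  [terminal]
30. n19.wid = 2  [terminal]
31. n20.wid = -9  [terminal]
32. n17.ok = true  [C.hot > -9]
33. n11.lim = "mp"  ["mp"]
34. n0.live = true  [S₀.lim == false]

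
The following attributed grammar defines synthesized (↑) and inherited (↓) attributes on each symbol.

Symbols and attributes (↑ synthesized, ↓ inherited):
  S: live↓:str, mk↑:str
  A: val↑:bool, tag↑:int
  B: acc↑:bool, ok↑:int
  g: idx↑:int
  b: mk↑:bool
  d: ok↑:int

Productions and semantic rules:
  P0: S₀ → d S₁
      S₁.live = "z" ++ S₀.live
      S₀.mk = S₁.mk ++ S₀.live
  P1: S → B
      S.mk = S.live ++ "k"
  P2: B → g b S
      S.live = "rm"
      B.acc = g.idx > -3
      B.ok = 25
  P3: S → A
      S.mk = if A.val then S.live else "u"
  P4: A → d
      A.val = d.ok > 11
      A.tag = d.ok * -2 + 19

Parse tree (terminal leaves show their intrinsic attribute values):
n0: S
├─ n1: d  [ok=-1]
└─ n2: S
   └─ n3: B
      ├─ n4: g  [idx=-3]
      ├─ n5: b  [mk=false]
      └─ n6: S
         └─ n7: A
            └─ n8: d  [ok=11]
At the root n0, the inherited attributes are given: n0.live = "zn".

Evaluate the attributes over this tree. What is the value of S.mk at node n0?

"zznkzn"

1. n0.live = "zn"  [given at root]
2. n1.ok = -1  [terminal]
3. n2.live = "zzn"  ["z" ++ S₀.live]
4. n4.idx = -3  [terminal]
5. n5.mk = false  [terminal]
6. n6.live = "rm"  ["rm"]
7. n8.ok = 11  [terminal]
8. n7.val = false  [d.ok > 11]
9. n7.tag = -3  [d.ok * -2 + 19]
10. n6.mk = "u"  [if A.val then S.live else "u"]
11. n3.acc = false  [g.idx > -3]
12. n3.ok = 25  [25]
13. n2.mk = "zznk"  [S.live ++ "k"]
14. n0.mk = "zznkzn"  [S₁.mk ++ S₀.live]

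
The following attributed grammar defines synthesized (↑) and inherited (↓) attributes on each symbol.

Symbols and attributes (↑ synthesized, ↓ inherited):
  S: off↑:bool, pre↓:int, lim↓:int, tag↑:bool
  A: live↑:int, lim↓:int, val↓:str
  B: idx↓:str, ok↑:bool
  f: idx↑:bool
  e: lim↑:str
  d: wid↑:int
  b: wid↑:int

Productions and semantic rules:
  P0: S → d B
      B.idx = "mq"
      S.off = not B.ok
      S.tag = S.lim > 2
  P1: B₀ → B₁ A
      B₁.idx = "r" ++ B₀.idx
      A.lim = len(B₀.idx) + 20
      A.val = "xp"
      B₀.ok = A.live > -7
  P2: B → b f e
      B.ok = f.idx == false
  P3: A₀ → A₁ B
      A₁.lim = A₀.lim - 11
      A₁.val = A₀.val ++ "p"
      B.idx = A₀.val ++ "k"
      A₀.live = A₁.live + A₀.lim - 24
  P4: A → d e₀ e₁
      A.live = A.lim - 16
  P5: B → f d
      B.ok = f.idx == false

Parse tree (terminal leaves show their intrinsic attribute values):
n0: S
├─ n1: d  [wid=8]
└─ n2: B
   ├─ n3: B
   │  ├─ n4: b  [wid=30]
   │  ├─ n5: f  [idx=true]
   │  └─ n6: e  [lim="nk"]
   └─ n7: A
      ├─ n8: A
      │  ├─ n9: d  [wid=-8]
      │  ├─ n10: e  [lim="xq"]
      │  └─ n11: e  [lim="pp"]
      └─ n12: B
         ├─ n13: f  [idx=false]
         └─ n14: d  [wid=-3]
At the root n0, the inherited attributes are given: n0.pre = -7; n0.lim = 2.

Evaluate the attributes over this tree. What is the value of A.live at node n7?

1. n0.pre = -7  [given at root]
2. n0.lim = 2  [given at root]
3. n1.wid = 8  [terminal]
4. n2.idx = "mq"  ["mq"]
5. n3.idx = "rmq"  ["r" ++ B₀.idx]
6. n4.wid = 30  [terminal]
7. n5.idx = true  [terminal]
8. n6.lim = "nk"  [terminal]
9. n3.ok = false  [f.idx == false]
10. n7.lim = 22  [len(B₀.idx) + 20]
11. n7.val = "xp"  ["xp"]
12. n8.lim = 11  [A₀.lim - 11]
13. n8.val = "xpp"  [A₀.val ++ "p"]
14. n9.wid = -8  [terminal]
15. n10.lim = "xq"  [terminal]
16. n11.lim = "pp"  [terminal]
17. n8.live = -5  [A.lim - 16]
18. n12.idx = "xpk"  [A₀.val ++ "k"]
19. n13.idx = false  [terminal]
20. n14.wid = -3  [terminal]
21. n12.ok = true  [f.idx == false]
22. n7.live = -7  [A₁.live + A₀.lim - 24]
23. n2.ok = false  [A.live > -7]
24. n0.off = true  [not B.ok]
25. n0.tag = false  [S.lim > 2]

-7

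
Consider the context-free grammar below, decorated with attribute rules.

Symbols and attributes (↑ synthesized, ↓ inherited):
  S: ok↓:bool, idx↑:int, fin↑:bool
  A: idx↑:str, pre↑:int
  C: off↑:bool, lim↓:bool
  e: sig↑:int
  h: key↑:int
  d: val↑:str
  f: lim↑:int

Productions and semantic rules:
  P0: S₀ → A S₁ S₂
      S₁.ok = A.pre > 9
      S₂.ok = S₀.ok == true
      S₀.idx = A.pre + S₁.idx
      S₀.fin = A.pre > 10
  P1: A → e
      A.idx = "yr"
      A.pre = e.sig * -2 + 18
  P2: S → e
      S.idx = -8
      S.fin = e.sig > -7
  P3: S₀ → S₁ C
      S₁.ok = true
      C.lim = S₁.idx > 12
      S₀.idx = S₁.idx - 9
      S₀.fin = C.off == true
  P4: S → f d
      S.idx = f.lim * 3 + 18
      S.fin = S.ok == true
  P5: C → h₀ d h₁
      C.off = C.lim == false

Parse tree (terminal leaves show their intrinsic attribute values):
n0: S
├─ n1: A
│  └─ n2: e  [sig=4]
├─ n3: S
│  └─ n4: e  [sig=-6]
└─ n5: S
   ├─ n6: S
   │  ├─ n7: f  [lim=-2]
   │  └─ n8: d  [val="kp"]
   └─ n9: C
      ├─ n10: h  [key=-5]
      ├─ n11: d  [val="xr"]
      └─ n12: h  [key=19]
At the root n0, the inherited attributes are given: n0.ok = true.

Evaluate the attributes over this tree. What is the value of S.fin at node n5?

1. n0.ok = true  [given at root]
2. n2.sig = 4  [terminal]
3. n1.idx = "yr"  ["yr"]
4. n1.pre = 10  [e.sig * -2 + 18]
5. n3.ok = true  [A.pre > 9]
6. n4.sig = -6  [terminal]
7. n3.idx = -8  [-8]
8. n3.fin = true  [e.sig > -7]
9. n5.ok = true  [S₀.ok == true]
10. n6.ok = true  [true]
11. n7.lim = -2  [terminal]
12. n8.val = "kp"  [terminal]
13. n6.idx = 12  [f.lim * 3 + 18]
14. n6.fin = true  [S.ok == true]
15. n9.lim = false  [S₁.idx > 12]
16. n10.key = -5  [terminal]
17. n11.val = "xr"  [terminal]
18. n12.key = 19  [terminal]
19. n9.off = true  [C.lim == false]
20. n5.idx = 3  [S₁.idx - 9]
21. n5.fin = true  [C.off == true]
22. n0.idx = 2  [A.pre + S₁.idx]
23. n0.fin = false  [A.pre > 10]

true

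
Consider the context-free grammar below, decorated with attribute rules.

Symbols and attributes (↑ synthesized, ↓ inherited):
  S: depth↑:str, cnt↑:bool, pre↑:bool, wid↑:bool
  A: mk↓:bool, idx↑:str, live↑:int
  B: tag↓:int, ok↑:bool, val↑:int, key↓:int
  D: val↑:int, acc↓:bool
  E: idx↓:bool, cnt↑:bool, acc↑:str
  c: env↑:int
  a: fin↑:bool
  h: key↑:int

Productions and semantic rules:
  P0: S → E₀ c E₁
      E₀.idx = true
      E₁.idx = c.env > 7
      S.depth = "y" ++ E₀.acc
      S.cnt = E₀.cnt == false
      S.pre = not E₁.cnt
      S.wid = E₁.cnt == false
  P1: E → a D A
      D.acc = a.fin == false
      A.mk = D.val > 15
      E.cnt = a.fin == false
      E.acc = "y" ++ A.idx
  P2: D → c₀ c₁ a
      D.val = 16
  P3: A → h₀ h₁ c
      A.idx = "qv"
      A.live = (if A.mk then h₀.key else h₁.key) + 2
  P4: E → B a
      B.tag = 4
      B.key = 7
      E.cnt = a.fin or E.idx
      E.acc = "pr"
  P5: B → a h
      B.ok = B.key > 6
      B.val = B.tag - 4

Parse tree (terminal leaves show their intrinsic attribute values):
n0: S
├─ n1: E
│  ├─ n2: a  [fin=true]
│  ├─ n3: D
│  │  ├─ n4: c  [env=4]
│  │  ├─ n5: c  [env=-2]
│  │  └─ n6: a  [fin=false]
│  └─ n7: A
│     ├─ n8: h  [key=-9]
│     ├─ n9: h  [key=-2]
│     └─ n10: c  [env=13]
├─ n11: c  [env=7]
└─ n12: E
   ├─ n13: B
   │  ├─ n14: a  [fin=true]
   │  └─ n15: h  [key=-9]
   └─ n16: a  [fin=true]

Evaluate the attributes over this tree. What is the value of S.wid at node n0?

false

1. n1.idx = true  [true]
2. n2.fin = true  [terminal]
3. n3.acc = false  [a.fin == false]
4. n4.env = 4  [terminal]
5. n5.env = -2  [terminal]
6. n6.fin = false  [terminal]
7. n3.val = 16  [16]
8. n7.mk = true  [D.val > 15]
9. n8.key = -9  [terminal]
10. n9.key = -2  [terminal]
11. n10.env = 13  [terminal]
12. n7.idx = "qv"  ["qv"]
13. n7.live = -7  [(if A.mk then h₀.key else h₁.key) + 2]
14. n1.cnt = false  [a.fin == false]
15. n1.acc = "yqv"  ["y" ++ A.idx]
16. n11.env = 7  [terminal]
17. n12.idx = false  [c.env > 7]
18. n13.tag = 4  [4]
19. n13.key = 7  [7]
20. n14.fin = true  [terminal]
21. n15.key = -9  [terminal]
22. n13.ok = true  [B.key > 6]
23. n13.val = 0  [B.tag - 4]
24. n16.fin = true  [terminal]
25. n12.cnt = true  [a.fin or E.idx]
26. n12.acc = "pr"  ["pr"]
27. n0.depth = "yyqv"  ["y" ++ E₀.acc]
28. n0.cnt = true  [E₀.cnt == false]
29. n0.pre = false  [not E₁.cnt]
30. n0.wid = false  [E₁.cnt == false]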